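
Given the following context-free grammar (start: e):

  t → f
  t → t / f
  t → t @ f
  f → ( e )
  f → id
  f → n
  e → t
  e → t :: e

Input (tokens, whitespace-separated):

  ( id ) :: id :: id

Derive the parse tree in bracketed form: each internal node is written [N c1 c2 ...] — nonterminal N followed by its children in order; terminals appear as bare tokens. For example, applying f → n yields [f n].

[e [t [f ( [e [t [f id]]] )]] :: [e [t [f id]] :: [e [t [f id]]]]]

e
t :: e
f :: e
( e ) :: e
( t ) :: e
( f ) :: e
( id ) :: e
( id ) :: t :: e
( id ) :: f :: e
( id ) :: id :: e
( id ) :: id :: t
( id ) :: id :: f
( id ) :: id :: id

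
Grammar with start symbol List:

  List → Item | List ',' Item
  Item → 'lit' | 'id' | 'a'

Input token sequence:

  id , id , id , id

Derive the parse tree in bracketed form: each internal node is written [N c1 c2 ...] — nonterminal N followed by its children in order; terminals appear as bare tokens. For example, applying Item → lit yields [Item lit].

List
List , Item
List , Item , Item
List , Item , Item , Item
Item , Item , Item , Item
id , Item , Item , Item
id , id , Item , Item
id , id , id , Item
id , id , id , id

[List [List [List [List [Item id]] , [Item id]] , [Item id]] , [Item id]]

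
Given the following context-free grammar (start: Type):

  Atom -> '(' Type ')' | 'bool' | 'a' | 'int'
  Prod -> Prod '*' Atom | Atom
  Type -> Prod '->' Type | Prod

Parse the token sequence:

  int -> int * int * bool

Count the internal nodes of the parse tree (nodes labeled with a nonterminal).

10

[Type [Prod [Atom int]] -> [Type [Prod [Prod [Prod [Atom int]] * [Atom int]] * [Atom bool]]]]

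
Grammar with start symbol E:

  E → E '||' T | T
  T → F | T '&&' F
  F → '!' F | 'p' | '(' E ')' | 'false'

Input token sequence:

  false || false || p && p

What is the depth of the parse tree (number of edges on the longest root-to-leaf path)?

[E [E [E [T [F false]]] || [T [F false]]] || [T [T [F p]] && [F p]]]

5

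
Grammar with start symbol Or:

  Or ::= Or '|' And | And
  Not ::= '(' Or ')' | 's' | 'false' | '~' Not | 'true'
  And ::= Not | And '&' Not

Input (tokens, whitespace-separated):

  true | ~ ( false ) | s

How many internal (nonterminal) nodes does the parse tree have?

[Or [Or [Or [And [Not true]]] | [And [Not ~ [Not ( [Or [And [Not false]]] )]]]] | [And [Not s]]]

13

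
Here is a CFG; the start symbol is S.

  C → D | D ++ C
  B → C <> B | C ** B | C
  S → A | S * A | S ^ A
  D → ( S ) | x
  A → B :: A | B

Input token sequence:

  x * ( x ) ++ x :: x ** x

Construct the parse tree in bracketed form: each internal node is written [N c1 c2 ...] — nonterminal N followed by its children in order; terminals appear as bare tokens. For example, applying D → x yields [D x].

[S [S [A [B [C [D x]]]]] * [A [B [C [D ( [S [A [B [C [D x]]]]] )] ++ [C [D x]]]] :: [A [B [C [D x]] ** [B [C [D x]]]]]]]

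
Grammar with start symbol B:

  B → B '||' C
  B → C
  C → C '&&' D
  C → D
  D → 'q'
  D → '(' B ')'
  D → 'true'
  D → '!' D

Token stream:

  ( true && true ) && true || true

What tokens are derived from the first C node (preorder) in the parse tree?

[B [B [C [C [D ( [B [C [C [D true]] && [D true]]] )]] && [D true]]] || [C [D true]]]

( true && true ) && true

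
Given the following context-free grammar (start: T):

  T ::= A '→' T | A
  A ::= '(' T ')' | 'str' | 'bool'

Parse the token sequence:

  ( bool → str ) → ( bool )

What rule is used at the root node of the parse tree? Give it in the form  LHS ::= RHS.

T ::= A '→' T

[T [A ( [T [A bool] → [T [A str]]] )] → [T [A ( [T [A bool]] )]]]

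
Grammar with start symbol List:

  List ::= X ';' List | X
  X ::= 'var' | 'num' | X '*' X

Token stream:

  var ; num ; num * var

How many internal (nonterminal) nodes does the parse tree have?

[List [X var] ; [List [X num] ; [List [X [X num] * [X var]]]]]

8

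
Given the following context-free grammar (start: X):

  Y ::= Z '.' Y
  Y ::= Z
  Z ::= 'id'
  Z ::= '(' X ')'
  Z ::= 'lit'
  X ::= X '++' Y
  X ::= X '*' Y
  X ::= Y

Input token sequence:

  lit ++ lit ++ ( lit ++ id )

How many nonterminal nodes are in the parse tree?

[X [X [X [Y [Z lit]]] ++ [Y [Z lit]]] ++ [Y [Z ( [X [X [Y [Z lit]]] ++ [Y [Z id]]] )]]]

15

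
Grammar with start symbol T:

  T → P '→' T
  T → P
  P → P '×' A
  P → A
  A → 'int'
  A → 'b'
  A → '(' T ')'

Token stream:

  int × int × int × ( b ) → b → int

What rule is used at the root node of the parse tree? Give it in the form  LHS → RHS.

[T [P [P [P [P [A int]] × [A int]] × [A int]] × [A ( [T [P [A b]]] )]] → [T [P [A b]] → [T [P [A int]]]]]

T → P '→' T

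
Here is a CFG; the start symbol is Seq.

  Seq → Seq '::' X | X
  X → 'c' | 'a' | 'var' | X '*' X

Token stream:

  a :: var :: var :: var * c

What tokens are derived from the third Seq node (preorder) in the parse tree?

a :: var

[Seq [Seq [Seq [Seq [X a]] :: [X var]] :: [X var]] :: [X [X var] * [X c]]]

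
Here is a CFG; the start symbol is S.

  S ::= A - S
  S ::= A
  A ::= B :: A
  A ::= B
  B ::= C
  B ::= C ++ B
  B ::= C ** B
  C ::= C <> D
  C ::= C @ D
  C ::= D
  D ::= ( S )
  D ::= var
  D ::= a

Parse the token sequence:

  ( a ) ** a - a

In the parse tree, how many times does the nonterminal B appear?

[S [A [B [C [D ( [S [A [B [C [D a]]]]] )]] ** [B [C [D a]]]]] - [S [A [B [C [D a]]]]]]

4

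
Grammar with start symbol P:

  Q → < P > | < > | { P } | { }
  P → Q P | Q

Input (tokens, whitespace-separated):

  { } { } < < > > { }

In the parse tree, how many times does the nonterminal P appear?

[P [Q { }] [P [Q { }] [P [Q < [P [Q < >]] >] [P [Q { }]]]]]

5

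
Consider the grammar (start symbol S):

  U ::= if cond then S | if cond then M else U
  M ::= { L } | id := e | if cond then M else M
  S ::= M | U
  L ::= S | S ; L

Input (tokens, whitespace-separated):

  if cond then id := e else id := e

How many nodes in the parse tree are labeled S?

[S [M if cond then [M id := e] else [M id := e]]]

1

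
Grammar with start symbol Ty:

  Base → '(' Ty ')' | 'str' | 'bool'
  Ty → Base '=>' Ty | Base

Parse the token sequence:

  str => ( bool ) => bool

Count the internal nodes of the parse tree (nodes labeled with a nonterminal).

8

[Ty [Base str] => [Ty [Base ( [Ty [Base bool]] )] => [Ty [Base bool]]]]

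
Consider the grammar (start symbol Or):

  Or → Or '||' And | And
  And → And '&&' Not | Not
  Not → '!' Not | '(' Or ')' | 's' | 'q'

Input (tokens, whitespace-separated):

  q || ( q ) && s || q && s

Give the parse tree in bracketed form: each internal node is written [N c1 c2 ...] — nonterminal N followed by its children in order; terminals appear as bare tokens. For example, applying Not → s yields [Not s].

[Or [Or [Or [And [Not q]]] || [And [And [Not ( [Or [And [Not q]]] )]] && [Not s]]] || [And [And [Not q]] && [Not s]]]

Or
Or || And
Or || And || And
And || And || And
Not || And || And
q || And || And
q || And && Not || And
q || Not && Not || And
q || ( Or ) && Not || And
q || ( And ) && Not || And
q || ( Not ) && Not || And
q || ( q ) && Not || And
q || ( q ) && s || And
q || ( q ) && s || And && Not
q || ( q ) && s || Not && Not
q || ( q ) && s || q && Not
q || ( q ) && s || q && s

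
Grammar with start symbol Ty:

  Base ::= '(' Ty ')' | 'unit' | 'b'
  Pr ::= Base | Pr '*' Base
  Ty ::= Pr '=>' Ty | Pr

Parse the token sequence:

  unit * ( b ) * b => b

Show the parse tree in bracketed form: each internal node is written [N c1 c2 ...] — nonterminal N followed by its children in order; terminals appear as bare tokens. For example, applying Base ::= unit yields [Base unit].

[Ty [Pr [Pr [Pr [Base unit]] * [Base ( [Ty [Pr [Base b]]] )]] * [Base b]] => [Ty [Pr [Base b]]]]

Ty
Pr => Ty
Pr * Base => Ty
Pr * Base * Base => Ty
Base * Base * Base => Ty
unit * Base * Base => Ty
unit * ( Ty ) * Base => Ty
unit * ( Pr ) * Base => Ty
unit * ( Base ) * Base => Ty
unit * ( b ) * Base => Ty
unit * ( b ) * b => Ty
unit * ( b ) * b => Pr
unit * ( b ) * b => Base
unit * ( b ) * b => b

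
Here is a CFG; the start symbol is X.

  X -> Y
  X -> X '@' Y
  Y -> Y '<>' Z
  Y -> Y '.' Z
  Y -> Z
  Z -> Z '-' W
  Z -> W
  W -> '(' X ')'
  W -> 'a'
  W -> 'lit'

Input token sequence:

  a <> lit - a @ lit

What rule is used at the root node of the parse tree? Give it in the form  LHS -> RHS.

[X [X [Y [Y [Z [W a]]] <> [Z [Z [W lit]] - [W a]]]] @ [Y [Z [W lit]]]]

X -> X '@' Y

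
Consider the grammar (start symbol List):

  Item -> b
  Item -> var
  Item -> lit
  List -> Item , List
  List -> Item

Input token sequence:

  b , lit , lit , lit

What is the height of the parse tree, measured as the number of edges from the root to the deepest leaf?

5

[List [Item b] , [List [Item lit] , [List [Item lit] , [List [Item lit]]]]]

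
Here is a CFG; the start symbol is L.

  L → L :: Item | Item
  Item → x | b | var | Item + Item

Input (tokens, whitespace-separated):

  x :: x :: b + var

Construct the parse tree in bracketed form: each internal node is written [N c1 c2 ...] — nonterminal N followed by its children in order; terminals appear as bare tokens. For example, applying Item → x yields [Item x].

[L [L [L [Item x]] :: [Item x]] :: [Item [Item b] + [Item var]]]

L
L :: Item
L :: Item :: Item
Item :: Item :: Item
x :: Item :: Item
x :: x :: Item
x :: x :: Item + Item
x :: x :: b + Item
x :: x :: b + var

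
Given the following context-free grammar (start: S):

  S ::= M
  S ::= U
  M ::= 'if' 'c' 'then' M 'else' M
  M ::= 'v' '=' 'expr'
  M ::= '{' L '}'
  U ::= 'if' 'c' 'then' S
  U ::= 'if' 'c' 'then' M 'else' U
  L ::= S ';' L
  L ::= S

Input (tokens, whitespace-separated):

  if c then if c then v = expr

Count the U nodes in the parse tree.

[S [U if c then [S [U if c then [S [M v = expr]]]]]]

2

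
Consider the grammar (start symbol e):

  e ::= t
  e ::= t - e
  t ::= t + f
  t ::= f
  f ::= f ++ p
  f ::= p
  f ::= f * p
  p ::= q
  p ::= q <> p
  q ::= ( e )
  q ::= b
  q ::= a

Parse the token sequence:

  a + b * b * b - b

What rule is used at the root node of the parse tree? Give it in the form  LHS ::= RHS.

e ::= t - e

[e [t [t [f [p [q a]]]] + [f [f [f [p [q b]]] * [p [q b]]] * [p [q b]]]] - [e [t [f [p [q b]]]]]]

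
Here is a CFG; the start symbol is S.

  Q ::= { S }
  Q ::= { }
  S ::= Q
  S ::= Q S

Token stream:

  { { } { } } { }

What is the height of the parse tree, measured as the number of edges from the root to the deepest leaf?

[S [Q { [S [Q { }] [S [Q { }]]] }] [S [Q { }]]]

5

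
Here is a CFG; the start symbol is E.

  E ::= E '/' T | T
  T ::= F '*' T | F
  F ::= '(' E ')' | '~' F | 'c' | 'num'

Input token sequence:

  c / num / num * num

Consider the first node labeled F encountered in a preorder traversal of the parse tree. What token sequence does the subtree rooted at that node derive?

[E [E [E [T [F c]]] / [T [F num]]] / [T [F num] * [T [F num]]]]

c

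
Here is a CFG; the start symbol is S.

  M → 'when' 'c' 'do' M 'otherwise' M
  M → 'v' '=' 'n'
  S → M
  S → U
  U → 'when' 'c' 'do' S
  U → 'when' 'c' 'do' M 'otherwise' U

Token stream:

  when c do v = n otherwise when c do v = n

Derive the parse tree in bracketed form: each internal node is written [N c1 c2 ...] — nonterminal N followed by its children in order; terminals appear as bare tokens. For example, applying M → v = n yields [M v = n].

[S [U when c do [M v = n] otherwise [U when c do [S [M v = n]]]]]

S
U
when c do M otherwise U
when c do v = n otherwise U
when c do v = n otherwise when c do S
when c do v = n otherwise when c do M
when c do v = n otherwise when c do v = n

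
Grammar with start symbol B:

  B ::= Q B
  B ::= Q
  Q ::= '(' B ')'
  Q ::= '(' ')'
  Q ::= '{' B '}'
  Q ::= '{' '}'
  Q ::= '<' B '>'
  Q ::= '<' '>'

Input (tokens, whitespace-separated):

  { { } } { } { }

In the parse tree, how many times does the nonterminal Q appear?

[B [Q { [B [Q { }]] }] [B [Q { }] [B [Q { }]]]]

4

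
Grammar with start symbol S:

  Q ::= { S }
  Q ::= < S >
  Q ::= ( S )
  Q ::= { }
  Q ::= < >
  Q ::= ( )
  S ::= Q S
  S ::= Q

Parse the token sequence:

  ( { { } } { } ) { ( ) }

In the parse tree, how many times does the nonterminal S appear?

[S [Q ( [S [Q { [S [Q { }]] }] [S [Q { }]]] )] [S [Q { [S [Q ( )]] }]]]

6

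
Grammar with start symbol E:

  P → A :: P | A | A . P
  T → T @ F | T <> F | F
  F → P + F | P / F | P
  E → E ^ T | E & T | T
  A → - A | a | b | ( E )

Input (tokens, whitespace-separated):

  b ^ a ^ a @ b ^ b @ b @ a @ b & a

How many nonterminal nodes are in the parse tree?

[E [E [E [E [E [T [F [P [A b]]]]] ^ [T [F [P [A a]]]]] ^ [T [T [F [P [A a]]]] @ [F [P [A b]]]]] ^ [T [T [T [T [F [P [A b]]]] @ [F [P [A b]]]] @ [F [P [A a]]]] @ [F [P [A b]]]]] & [T [F [P [A a]]]]]

41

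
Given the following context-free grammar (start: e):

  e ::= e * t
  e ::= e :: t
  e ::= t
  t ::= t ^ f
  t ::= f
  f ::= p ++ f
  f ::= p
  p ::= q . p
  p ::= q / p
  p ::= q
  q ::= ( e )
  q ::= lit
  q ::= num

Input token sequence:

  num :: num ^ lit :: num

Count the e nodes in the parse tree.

[e [e [e [t [f [p [q num]]]]] :: [t [t [f [p [q num]]]] ^ [f [p [q lit]]]]] :: [t [f [p [q num]]]]]

3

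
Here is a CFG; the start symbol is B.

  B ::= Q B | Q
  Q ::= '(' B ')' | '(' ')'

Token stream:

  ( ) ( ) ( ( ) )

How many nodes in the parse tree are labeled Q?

4

[B [Q ( )] [B [Q ( )] [B [Q ( [B [Q ( )]] )]]]]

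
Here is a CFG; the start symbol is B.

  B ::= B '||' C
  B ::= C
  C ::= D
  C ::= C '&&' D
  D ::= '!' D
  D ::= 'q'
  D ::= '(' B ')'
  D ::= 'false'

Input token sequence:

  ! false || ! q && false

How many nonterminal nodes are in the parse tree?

10

[B [B [C [D ! [D false]]]] || [C [C [D ! [D q]]] && [D false]]]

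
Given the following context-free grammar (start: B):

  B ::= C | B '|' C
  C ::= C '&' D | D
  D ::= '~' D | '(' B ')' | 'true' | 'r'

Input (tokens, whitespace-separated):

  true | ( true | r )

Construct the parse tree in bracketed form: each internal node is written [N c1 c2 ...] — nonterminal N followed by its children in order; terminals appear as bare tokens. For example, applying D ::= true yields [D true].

B
B | C
C | C
D | C
true | C
true | D
true | ( B )
true | ( B | C )
true | ( C | C )
true | ( D | C )
true | ( true | C )
true | ( true | D )
true | ( true | r )

[B [B [C [D true]]] | [C [D ( [B [B [C [D true]]] | [C [D r]]] )]]]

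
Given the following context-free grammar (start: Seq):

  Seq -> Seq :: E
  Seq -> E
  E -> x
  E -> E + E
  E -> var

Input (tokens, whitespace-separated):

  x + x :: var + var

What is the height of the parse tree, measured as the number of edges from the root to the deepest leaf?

4

[Seq [Seq [E [E x] + [E x]]] :: [E [E var] + [E var]]]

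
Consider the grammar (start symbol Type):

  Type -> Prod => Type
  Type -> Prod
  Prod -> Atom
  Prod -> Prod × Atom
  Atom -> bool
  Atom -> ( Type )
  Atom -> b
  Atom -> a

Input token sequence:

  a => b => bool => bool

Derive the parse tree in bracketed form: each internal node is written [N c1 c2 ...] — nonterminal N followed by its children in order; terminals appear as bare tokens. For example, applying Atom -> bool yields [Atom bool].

[Type [Prod [Atom a]] => [Type [Prod [Atom b]] => [Type [Prod [Atom bool]] => [Type [Prod [Atom bool]]]]]]

Type
Prod => Type
Atom => Type
a => Type
a => Prod => Type
a => Atom => Type
a => b => Type
a => b => Prod => Type
a => b => Atom => Type
a => b => bool => Type
a => b => bool => Prod
a => b => bool => Atom
a => b => bool => bool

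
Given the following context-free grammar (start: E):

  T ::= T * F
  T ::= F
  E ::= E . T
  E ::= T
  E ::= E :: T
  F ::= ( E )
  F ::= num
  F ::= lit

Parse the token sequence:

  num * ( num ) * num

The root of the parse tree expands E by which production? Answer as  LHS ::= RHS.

E ::= T

[E [T [T [T [F num]] * [F ( [E [T [F num]]] )]] * [F num]]]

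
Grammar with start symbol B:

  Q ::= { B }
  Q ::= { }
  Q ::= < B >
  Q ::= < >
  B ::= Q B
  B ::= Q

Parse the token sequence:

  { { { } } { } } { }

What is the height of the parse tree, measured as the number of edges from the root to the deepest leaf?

[B [Q { [B [Q { [B [Q { }]] }] [B [Q { }]]] }] [B [Q { }]]]

6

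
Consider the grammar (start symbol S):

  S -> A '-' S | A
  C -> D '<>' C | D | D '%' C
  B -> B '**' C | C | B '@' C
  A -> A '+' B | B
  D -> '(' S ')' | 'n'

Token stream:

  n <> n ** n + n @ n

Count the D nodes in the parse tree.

[S [A [A [B [B [C [D n] <> [C [D n]]]] ** [C [D n]]]] + [B [B [C [D n]]] @ [C [D n]]]]]

5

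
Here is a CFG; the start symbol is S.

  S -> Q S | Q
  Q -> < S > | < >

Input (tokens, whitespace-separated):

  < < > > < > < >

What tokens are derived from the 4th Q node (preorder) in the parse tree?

[S [Q < [S [Q < >]] >] [S [Q < >] [S [Q < >]]]]

< >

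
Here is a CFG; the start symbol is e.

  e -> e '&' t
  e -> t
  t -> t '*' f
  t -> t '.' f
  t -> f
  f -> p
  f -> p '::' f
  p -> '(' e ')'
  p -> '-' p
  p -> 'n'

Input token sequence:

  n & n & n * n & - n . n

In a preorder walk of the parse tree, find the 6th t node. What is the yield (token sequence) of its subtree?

[e [e [e [e [t [f [p n]]]] & [t [f [p n]]]] & [t [t [f [p n]]] * [f [p n]]]] & [t [t [f [p - [p n]]]] . [f [p n]]]]

- n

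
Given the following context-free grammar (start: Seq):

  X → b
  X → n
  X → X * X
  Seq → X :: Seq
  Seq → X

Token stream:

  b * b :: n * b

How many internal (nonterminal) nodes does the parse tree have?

8

[Seq [X [X b] * [X b]] :: [Seq [X [X n] * [X b]]]]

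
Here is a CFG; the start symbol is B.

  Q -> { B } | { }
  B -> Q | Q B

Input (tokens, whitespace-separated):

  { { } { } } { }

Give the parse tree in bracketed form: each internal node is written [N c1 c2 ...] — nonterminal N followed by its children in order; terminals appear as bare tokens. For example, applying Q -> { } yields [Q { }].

B
Q B
{ B } B
{ Q B } B
{ { } B } B
{ { } Q } B
{ { } { } } B
{ { } { } } Q
{ { } { } } { }

[B [Q { [B [Q { }] [B [Q { }]]] }] [B [Q { }]]]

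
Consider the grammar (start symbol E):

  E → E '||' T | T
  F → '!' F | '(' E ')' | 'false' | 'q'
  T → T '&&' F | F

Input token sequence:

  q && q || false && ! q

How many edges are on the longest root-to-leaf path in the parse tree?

[E [E [T [T [F q]] && [F q]]] || [T [T [F false]] && [F ! [F q]]]]

5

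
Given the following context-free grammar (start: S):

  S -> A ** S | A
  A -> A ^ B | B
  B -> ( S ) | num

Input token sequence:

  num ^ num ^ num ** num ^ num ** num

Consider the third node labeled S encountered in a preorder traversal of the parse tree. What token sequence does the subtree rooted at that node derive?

num

[S [A [A [A [B num]] ^ [B num]] ^ [B num]] ** [S [A [A [B num]] ^ [B num]] ** [S [A [B num]]]]]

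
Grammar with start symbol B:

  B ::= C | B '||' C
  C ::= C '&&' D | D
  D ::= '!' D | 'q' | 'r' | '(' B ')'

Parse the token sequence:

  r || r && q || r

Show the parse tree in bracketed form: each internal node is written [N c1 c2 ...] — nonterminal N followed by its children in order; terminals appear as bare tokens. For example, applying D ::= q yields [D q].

[B [B [B [C [D r]]] || [C [C [D r]] && [D q]]] || [C [D r]]]

B
B || C
B || C || C
C || C || C
D || C || C
r || C || C
r || C && D || C
r || D && D || C
r || r && D || C
r || r && q || C
r || r && q || D
r || r && q || r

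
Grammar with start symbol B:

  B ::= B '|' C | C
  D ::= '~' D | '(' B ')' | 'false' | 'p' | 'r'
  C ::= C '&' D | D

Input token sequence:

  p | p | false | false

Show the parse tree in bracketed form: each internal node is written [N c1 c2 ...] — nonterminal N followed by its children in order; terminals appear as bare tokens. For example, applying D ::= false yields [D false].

[B [B [B [B [C [D p]]] | [C [D p]]] | [C [D false]]] | [C [D false]]]

B
B | C
B | C | C
B | C | C | C
C | C | C | C
D | C | C | C
p | C | C | C
p | D | C | C
p | p | C | C
p | p | D | C
p | p | false | C
p | p | false | D
p | p | false | false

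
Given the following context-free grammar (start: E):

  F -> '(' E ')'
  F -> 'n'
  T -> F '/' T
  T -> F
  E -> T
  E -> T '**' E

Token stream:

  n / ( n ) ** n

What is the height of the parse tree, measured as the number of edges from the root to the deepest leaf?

[E [T [F n] / [T [F ( [E [T [F n]]] )]]] ** [E [T [F n]]]]

7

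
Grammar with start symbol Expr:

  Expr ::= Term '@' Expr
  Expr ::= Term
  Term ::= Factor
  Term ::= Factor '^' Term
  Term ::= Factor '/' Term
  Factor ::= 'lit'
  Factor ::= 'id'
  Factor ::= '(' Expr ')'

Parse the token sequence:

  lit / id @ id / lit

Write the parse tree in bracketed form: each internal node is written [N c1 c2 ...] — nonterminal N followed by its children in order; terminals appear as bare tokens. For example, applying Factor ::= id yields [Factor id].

Expr
Term @ Expr
Factor / Term @ Expr
lit / Term @ Expr
lit / Factor @ Expr
lit / id @ Expr
lit / id @ Term
lit / id @ Factor / Term
lit / id @ id / Term
lit / id @ id / Factor
lit / id @ id / lit

[Expr [Term [Factor lit] / [Term [Factor id]]] @ [Expr [Term [Factor id] / [Term [Factor lit]]]]]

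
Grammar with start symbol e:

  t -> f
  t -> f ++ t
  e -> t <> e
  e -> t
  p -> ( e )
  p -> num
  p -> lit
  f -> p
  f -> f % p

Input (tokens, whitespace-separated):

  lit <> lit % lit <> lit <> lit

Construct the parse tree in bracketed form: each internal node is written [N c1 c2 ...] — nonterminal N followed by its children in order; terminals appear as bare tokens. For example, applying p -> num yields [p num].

e
t <> e
f <> e
p <> e
lit <> e
lit <> t <> e
lit <> f <> e
lit <> f % p <> e
lit <> p % p <> e
lit <> lit % p <> e
lit <> lit % lit <> e
lit <> lit % lit <> t <> e
lit <> lit % lit <> f <> e
lit <> lit % lit <> p <> e
lit <> lit % lit <> lit <> e
lit <> lit % lit <> lit <> t
lit <> lit % lit <> lit <> f
lit <> lit % lit <> lit <> p
lit <> lit % lit <> lit <> lit

[e [t [f [p lit]]] <> [e [t [f [f [p lit]] % [p lit]]] <> [e [t [f [p lit]]] <> [e [t [f [p lit]]]]]]]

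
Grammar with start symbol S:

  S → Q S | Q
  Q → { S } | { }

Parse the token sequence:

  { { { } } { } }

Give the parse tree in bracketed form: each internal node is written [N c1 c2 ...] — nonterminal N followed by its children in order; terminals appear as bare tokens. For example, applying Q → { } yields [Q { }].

[S [Q { [S [Q { [S [Q { }]] }] [S [Q { }]]] }]]

S
Q
{ S }
{ Q S }
{ { S } S }
{ { Q } S }
{ { { } } S }
{ { { } } Q }
{ { { } } { } }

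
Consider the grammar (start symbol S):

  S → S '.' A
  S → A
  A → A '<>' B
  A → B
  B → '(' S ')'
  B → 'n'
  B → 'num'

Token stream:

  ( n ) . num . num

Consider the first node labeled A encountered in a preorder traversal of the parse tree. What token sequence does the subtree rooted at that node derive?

( n )

[S [S [S [A [B ( [S [A [B n]]] )]]] . [A [B num]]] . [A [B num]]]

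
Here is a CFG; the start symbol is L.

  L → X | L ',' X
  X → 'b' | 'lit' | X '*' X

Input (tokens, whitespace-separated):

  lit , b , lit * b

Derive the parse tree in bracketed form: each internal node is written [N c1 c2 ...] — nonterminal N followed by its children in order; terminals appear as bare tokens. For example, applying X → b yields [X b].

L
L , X
L , X , X
X , X , X
lit , X , X
lit , b , X
lit , b , X * X
lit , b , lit * X
lit , b , lit * b

[L [L [L [X lit]] , [X b]] , [X [X lit] * [X b]]]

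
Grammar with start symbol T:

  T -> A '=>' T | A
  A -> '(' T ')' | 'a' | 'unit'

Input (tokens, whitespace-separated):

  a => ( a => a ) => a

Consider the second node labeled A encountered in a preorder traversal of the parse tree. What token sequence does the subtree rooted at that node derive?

[T [A a] => [T [A ( [T [A a] => [T [A a]]] )] => [T [A a]]]]

( a => a )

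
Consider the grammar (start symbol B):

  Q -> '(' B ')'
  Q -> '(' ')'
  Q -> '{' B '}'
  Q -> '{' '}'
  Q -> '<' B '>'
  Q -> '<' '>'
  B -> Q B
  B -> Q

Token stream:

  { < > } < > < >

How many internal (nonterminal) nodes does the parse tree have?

[B [Q { [B [Q < >]] }] [B [Q < >] [B [Q < >]]]]

8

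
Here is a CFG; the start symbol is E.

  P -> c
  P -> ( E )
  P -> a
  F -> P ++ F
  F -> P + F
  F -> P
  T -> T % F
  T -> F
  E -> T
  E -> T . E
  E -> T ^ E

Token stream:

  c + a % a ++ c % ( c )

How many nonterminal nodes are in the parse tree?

18

[E [T [T [T [F [P c] + [F [P a]]]] % [F [P a] ++ [F [P c]]]] % [F [P ( [E [T [F [P c]]]] )]]]]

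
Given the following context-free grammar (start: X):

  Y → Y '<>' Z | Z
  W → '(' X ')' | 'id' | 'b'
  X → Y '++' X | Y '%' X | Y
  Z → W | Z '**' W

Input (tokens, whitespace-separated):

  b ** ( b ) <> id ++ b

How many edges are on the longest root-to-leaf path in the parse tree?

[X [Y [Y [Z [Z [W b]] ** [W ( [X [Y [Z [W b]]]] )]]] <> [Z [W id]]] ++ [X [Y [Z [W b]]]]]

9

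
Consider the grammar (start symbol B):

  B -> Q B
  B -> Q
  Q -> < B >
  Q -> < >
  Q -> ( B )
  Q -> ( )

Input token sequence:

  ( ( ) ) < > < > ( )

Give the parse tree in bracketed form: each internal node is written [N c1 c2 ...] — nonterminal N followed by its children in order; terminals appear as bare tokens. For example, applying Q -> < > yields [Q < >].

[B [Q ( [B [Q ( )]] )] [B [Q < >] [B [Q < >] [B [Q ( )]]]]]

B
Q B
( B ) B
( Q ) B
( ( ) ) B
( ( ) ) Q B
( ( ) ) < > B
( ( ) ) < > Q B
( ( ) ) < > < > B
( ( ) ) < > < > Q
( ( ) ) < > < > ( )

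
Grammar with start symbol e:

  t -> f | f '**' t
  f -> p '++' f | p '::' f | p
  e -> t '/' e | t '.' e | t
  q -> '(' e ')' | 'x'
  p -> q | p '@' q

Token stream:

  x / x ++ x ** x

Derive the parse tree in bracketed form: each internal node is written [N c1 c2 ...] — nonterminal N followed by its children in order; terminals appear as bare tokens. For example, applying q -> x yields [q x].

[e [t [f [p [q x]]]] / [e [t [f [p [q x]] ++ [f [p [q x]]]] ** [t [f [p [q x]]]]]]]

e
t / e
f / e
p / e
q / e
x / e
x / t
x / f ** t
x / p ++ f ** t
x / q ++ f ** t
x / x ++ f ** t
x / x ++ p ** t
x / x ++ q ** t
x / x ++ x ** t
x / x ++ x ** f
x / x ++ x ** p
x / x ++ x ** q
x / x ++ x ** x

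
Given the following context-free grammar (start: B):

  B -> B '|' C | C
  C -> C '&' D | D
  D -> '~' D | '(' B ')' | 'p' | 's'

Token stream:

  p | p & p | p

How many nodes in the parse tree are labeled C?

[B [B [B [C [D p]]] | [C [C [D p]] & [D p]]] | [C [D p]]]

4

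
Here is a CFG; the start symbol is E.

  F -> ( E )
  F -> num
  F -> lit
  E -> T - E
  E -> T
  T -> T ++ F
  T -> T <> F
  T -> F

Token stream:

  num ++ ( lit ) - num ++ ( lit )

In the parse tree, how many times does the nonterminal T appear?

[E [T [T [F num]] ++ [F ( [E [T [F lit]]] )]] - [E [T [T [F num]] ++ [F ( [E [T [F lit]]] )]]]]

6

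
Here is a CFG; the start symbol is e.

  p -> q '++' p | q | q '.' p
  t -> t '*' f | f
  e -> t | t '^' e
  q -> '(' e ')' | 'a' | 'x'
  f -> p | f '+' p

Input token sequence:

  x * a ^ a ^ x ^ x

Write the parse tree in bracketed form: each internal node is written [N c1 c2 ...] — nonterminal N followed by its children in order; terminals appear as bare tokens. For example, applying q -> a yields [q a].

[e [t [t [f [p [q x]]]] * [f [p [q a]]]] ^ [e [t [f [p [q a]]]] ^ [e [t [f [p [q x]]]] ^ [e [t [f [p [q x]]]]]]]]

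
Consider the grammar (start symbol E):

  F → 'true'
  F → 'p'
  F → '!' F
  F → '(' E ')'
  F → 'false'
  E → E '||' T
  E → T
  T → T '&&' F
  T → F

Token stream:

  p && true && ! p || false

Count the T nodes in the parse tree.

[E [E [T [T [T [F p]] && [F true]] && [F ! [F p]]]] || [T [F false]]]

4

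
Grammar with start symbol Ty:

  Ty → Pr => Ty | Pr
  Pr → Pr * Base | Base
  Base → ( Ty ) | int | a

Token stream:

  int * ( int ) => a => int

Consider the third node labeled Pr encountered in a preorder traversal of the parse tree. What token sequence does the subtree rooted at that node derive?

int

[Ty [Pr [Pr [Base int]] * [Base ( [Ty [Pr [Base int]]] )]] => [Ty [Pr [Base a]] => [Ty [Pr [Base int]]]]]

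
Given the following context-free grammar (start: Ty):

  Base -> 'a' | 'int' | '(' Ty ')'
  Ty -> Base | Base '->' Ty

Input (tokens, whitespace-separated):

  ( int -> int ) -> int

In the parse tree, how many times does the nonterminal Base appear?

4

[Ty [Base ( [Ty [Base int] -> [Ty [Base int]]] )] -> [Ty [Base int]]]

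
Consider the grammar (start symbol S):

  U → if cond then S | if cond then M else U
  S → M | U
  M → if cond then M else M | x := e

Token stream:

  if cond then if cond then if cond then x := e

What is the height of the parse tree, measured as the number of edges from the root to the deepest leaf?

[S [U if cond then [S [U if cond then [S [U if cond then [S [M x := e]]]]]]]]

8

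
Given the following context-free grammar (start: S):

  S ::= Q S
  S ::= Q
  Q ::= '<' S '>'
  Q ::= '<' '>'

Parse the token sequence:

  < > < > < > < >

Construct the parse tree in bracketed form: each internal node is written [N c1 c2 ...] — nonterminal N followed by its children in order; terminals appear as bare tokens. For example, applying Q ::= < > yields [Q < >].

[S [Q < >] [S [Q < >] [S [Q < >] [S [Q < >]]]]]

S
Q S
< > S
< > Q S
< > < > S
< > < > Q S
< > < > < > S
< > < > < > Q
< > < > < > < >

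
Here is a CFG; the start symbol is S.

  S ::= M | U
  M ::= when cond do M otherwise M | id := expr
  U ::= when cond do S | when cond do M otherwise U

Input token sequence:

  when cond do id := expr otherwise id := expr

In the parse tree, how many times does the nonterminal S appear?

[S [M when cond do [M id := expr] otherwise [M id := expr]]]

1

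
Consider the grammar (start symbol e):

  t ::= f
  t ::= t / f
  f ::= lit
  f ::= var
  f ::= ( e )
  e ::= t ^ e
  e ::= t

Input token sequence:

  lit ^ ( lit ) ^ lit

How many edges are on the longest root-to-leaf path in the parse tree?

[e [t [f lit]] ^ [e [t [f ( [e [t [f lit]]] )]] ^ [e [t [f lit]]]]]

7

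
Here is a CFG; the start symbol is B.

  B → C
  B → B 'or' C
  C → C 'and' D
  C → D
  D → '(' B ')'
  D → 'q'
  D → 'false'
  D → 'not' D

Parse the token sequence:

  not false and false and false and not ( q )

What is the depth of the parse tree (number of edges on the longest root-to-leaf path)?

7

[B [C [C [C [C [D not [D false]]] and [D false]] and [D false]] and [D not [D ( [B [C [D q]]] )]]]]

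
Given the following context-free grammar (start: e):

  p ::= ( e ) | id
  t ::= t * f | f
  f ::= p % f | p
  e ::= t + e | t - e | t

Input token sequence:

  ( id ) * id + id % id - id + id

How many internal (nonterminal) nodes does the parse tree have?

[e [t [t [f [p ( [e [t [f [p id]]]] )]]] * [f [p id]]] + [e [t [f [p id] % [f [p id]]]] - [e [t [f [p id]]] + [e [t [f [p id]]]]]]]

25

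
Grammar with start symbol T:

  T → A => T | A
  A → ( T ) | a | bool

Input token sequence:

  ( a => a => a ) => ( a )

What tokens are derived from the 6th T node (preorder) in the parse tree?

a

[T [A ( [T [A a] => [T [A a] => [T [A a]]]] )] => [T [A ( [T [A a]] )]]]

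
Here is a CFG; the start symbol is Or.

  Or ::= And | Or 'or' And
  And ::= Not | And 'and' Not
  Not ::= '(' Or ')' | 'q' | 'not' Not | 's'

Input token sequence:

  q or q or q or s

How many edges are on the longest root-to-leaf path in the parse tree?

6

[Or [Or [Or [Or [And [Not q]]] or [And [Not q]]] or [And [Not q]]] or [And [Not s]]]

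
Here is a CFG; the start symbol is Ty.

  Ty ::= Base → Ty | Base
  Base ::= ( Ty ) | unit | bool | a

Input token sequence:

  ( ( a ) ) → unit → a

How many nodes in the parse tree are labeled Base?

[Ty [Base ( [Ty [Base ( [Ty [Base a]] )]] )] → [Ty [Base unit] → [Ty [Base a]]]]

5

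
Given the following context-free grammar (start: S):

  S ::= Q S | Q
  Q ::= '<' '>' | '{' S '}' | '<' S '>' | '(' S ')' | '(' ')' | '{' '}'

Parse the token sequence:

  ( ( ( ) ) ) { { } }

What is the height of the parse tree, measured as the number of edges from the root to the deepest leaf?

[S [Q ( [S [Q ( [S [Q ( )]] )]] )] [S [Q { [S [Q { }]] }]]]

6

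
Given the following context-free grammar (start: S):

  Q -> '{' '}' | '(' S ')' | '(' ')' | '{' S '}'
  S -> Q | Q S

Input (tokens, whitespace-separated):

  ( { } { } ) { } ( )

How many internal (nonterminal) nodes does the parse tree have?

[S [Q ( [S [Q { }] [S [Q { }]]] )] [S [Q { }] [S [Q ( )]]]]

10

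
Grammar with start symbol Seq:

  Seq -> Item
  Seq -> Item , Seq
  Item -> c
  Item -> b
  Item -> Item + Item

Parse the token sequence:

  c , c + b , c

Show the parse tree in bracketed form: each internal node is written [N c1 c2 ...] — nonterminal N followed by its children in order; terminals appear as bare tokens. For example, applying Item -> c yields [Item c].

Seq
Item , Seq
c , Seq
c , Item , Seq
c , Item + Item , Seq
c , c + Item , Seq
c , c + b , Seq
c , c + b , Item
c , c + b , c

[Seq [Item c] , [Seq [Item [Item c] + [Item b]] , [Seq [Item c]]]]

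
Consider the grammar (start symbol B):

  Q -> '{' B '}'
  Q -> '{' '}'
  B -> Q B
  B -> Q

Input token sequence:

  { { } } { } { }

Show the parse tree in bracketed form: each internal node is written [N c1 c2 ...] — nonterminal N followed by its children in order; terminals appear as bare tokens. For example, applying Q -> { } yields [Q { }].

B
Q B
{ B } B
{ Q } B
{ { } } B
{ { } } Q B
{ { } } { } B
{ { } } { } Q
{ { } } { } { }

[B [Q { [B [Q { }]] }] [B [Q { }] [B [Q { }]]]]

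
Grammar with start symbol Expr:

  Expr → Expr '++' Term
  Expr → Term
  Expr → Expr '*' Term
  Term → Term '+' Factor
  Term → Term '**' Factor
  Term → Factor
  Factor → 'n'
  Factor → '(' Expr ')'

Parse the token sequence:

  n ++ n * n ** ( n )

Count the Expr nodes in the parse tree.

4

[Expr [Expr [Expr [Term [Factor n]]] ++ [Term [Factor n]]] * [Term [Term [Factor n]] ** [Factor ( [Expr [Term [Factor n]]] )]]]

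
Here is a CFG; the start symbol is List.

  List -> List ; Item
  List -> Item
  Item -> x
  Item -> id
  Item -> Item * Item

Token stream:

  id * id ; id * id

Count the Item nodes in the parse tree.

[List [List [Item [Item id] * [Item id]]] ; [Item [Item id] * [Item id]]]

6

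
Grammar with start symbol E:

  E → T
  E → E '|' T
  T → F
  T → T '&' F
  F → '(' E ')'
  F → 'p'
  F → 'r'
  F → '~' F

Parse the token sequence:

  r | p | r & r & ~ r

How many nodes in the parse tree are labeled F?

6

[E [E [E [T [F r]]] | [T [F p]]] | [T [T [T [F r]] & [F r]] & [F ~ [F r]]]]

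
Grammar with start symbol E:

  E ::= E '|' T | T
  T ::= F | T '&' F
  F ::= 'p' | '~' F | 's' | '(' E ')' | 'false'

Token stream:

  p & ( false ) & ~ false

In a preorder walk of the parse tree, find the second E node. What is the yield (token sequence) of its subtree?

false

[E [T [T [T [F p]] & [F ( [E [T [F false]]] )]] & [F ~ [F false]]]]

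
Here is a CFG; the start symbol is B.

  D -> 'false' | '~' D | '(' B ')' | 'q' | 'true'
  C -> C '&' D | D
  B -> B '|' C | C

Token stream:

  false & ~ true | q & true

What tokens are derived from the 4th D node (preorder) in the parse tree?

q

[B [B [C [C [D false]] & [D ~ [D true]]]] | [C [C [D q]] & [D true]]]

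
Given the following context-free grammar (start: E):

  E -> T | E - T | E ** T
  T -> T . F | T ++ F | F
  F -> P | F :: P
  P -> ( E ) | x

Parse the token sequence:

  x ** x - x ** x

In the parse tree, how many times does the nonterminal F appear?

[E [E [E [E [T [F [P x]]]] ** [T [F [P x]]]] - [T [F [P x]]]] ** [T [F [P x]]]]

4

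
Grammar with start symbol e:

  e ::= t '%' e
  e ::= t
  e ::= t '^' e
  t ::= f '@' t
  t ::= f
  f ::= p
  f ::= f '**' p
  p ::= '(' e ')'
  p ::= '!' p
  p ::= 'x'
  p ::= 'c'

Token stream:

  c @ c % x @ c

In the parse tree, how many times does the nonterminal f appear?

4

[e [t [f [p c]] @ [t [f [p c]]]] % [e [t [f [p x]] @ [t [f [p c]]]]]]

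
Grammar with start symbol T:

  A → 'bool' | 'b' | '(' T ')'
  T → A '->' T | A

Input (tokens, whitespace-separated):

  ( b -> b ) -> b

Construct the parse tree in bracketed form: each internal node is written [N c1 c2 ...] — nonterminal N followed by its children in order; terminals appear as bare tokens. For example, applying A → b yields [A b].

[T [A ( [T [A b] -> [T [A b]]] )] -> [T [A b]]]

T
A -> T
( T ) -> T
( A -> T ) -> T
( b -> T ) -> T
( b -> A ) -> T
( b -> b ) -> T
( b -> b ) -> A
( b -> b ) -> b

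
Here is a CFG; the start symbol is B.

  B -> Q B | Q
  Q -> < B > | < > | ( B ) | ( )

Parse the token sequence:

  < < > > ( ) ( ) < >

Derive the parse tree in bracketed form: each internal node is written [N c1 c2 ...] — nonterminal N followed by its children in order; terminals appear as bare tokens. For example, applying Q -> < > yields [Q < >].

[B [Q < [B [Q < >]] >] [B [Q ( )] [B [Q ( )] [B [Q < >]]]]]

B
Q B
< B > B
< Q > B
< < > > B
< < > > Q B
< < > > ( ) B
< < > > ( ) Q B
< < > > ( ) ( ) B
< < > > ( ) ( ) Q
< < > > ( ) ( ) < >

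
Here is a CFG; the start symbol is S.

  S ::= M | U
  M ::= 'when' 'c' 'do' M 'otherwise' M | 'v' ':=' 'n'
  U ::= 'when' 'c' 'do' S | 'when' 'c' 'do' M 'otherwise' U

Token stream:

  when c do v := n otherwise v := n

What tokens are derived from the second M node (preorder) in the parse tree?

v := n

[S [M when c do [M v := n] otherwise [M v := n]]]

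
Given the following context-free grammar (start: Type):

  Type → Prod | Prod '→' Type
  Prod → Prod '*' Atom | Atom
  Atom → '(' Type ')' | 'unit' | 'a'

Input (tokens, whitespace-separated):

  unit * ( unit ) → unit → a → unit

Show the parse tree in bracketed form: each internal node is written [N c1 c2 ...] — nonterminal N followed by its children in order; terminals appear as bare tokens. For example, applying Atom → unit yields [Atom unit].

[Type [Prod [Prod [Atom unit]] * [Atom ( [Type [Prod [Atom unit]]] )]] → [Type [Prod [Atom unit]] → [Type [Prod [Atom a]] → [Type [Prod [Atom unit]]]]]]

Type
Prod → Type
Prod * Atom → Type
Atom * Atom → Type
unit * Atom → Type
unit * ( Type ) → Type
unit * ( Prod ) → Type
unit * ( Atom ) → Type
unit * ( unit ) → Type
unit * ( unit ) → Prod → Type
unit * ( unit ) → Atom → Type
unit * ( unit ) → unit → Type
unit * ( unit ) → unit → Prod → Type
unit * ( unit ) → unit → Atom → Type
unit * ( unit ) → unit → a → Type
unit * ( unit ) → unit → a → Prod
unit * ( unit ) → unit → a → Atom
unit * ( unit ) → unit → a → unit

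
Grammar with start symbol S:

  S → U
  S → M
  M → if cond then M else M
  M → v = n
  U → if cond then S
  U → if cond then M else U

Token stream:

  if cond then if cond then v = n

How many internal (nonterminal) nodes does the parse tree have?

6

[S [U if cond then [S [U if cond then [S [M v = n]]]]]]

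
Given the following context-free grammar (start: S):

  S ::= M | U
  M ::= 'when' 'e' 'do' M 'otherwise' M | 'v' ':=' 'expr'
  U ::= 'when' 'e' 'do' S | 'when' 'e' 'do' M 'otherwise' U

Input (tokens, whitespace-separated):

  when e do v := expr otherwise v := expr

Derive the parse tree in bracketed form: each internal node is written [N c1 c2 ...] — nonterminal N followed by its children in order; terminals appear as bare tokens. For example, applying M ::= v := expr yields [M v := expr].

S
M
when e do M otherwise M
when e do v := expr otherwise M
when e do v := expr otherwise v := expr

[S [M when e do [M v := expr] otherwise [M v := expr]]]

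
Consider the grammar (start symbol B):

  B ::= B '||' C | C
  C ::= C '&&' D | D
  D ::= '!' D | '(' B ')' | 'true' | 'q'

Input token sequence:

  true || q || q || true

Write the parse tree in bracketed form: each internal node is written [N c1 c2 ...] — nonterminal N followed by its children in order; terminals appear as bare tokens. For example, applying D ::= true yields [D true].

[B [B [B [B [C [D true]]] || [C [D q]]] || [C [D q]]] || [C [D true]]]

B
B || C
B || C || C
B || C || C || C
C || C || C || C
D || C || C || C
true || C || C || C
true || D || C || C
true || q || C || C
true || q || D || C
true || q || q || C
true || q || q || D
true || q || q || true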